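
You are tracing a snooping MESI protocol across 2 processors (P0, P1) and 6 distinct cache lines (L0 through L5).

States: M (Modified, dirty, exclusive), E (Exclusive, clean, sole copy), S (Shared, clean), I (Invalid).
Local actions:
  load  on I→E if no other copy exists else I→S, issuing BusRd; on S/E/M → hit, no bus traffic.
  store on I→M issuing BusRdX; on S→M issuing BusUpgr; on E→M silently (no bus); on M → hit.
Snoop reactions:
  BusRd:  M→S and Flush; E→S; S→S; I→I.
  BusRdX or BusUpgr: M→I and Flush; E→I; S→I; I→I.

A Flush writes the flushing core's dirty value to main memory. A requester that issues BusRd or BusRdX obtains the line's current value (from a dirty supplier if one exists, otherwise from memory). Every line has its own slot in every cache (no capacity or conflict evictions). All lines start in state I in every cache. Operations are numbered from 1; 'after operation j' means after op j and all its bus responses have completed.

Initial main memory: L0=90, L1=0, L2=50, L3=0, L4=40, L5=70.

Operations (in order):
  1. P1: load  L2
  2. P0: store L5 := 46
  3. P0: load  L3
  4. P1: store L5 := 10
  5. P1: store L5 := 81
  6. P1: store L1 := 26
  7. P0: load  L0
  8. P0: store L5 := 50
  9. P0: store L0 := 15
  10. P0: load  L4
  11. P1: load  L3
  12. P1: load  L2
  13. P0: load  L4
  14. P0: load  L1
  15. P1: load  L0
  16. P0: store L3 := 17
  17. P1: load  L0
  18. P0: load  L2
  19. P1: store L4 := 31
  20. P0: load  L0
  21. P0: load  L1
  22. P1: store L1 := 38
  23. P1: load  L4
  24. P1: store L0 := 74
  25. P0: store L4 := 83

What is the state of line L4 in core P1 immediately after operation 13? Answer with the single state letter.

state = I

step 1: P1: load  L2  ⟶  IE  (L2)  txn=BusRd  M[L2]=50
step 2: P0: store L5 := 46  ⟶  MI  (L5)  txn=BusRdX  M[L5]=70
step 3: P0: load  L3  ⟶  EI  (L3)  txn=BusRd  M[L3]=0
step 4: P1: store L5 := 10  ⟶  IM  (L5)  txn=BusRdX+Flush  M[L5]=46
step 5: P1: store L5 := 81  ⟶  IM  (L5)  txn=∅  M[L5]=46
step 6: P1: store L1 := 26  ⟶  IM  (L1)  txn=BusRdX  M[L1]=0
step 7: P0: load  L0  ⟶  EI  (L0)  txn=BusRd  M[L0]=90
step 8: P0: store L5 := 50  ⟶  MI  (L5)  txn=BusRdX+Flush  M[L5]=81
step 9: P0: store L0 := 15  ⟶  MI  (L0)  txn=∅  M[L0]=90
step 10: P0: load  L4  ⟶  EI  (L4)  txn=BusRd  M[L4]=40
step 11: P1: load  L3  ⟶  SS  (L3)  txn=BusRd  M[L3]=0
step 12: P1: load  L2  ⟶  IE  (L2)  txn=∅  M[L2]=50
step 13: P0: load  L4  ⟶  EI  (L4)  txn=∅  M[L4]=40
step 14: P0: load  L1  ⟶  SS  (L1)  txn=BusRd+Flush  M[L1]=26
step 15: P1: load  L0  ⟶  SS  (L0)  txn=BusRd+Flush  M[L0]=15
step 16: P0: store L3 := 17  ⟶  MI  (L3)  txn=BusUpgr  M[L3]=0
step 17: P1: load  L0  ⟶  SS  (L0)  txn=∅  M[L0]=15
step 18: P0: load  L2  ⟶  SS  (L2)  txn=BusRd  M[L2]=50
step 19: P1: store L4 := 31  ⟶  IM  (L4)  txn=BusRdX  M[L4]=40
step 20: P0: load  L0  ⟶  SS  (L0)  txn=∅  M[L0]=15
step 21: P0: load  L1  ⟶  SS  (L1)  txn=∅  M[L1]=26
step 22: P1: store L1 := 38  ⟶  IM  (L1)  txn=BusUpgr  M[L1]=26
step 23: P1: load  L4  ⟶  IM  (L4)  txn=∅  M[L4]=40
step 24: P1: store L0 := 74  ⟶  IM  (L0)  txn=BusUpgr  M[L0]=15
step 25: P0: store L4 := 83  ⟶  MI  (L4)  txn=BusRdX+Flush  M[L4]=31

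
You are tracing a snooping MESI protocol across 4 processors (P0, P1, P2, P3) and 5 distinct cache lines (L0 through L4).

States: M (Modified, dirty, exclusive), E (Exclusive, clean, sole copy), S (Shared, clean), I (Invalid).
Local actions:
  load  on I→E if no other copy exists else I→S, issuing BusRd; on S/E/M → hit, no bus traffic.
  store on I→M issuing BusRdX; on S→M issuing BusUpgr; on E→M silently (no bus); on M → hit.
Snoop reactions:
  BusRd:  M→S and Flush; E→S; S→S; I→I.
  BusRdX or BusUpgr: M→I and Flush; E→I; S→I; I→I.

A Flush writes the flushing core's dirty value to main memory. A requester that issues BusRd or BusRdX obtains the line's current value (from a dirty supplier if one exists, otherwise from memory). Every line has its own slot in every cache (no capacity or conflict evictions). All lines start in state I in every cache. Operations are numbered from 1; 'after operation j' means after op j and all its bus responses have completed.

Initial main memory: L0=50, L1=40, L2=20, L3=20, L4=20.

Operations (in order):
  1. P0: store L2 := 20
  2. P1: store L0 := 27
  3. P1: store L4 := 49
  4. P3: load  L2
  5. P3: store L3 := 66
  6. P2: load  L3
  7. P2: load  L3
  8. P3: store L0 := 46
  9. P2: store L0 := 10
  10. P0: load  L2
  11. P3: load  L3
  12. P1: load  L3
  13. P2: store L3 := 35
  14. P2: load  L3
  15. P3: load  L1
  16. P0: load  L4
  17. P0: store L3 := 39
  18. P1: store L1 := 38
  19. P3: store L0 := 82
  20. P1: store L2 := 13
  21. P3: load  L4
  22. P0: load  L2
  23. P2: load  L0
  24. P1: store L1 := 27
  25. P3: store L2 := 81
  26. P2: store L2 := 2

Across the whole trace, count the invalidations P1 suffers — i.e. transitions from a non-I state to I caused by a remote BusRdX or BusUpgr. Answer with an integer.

[1] P0: store L2 := 20 | P0:M(20), P1:I, P2:I, P3:I | bus: BusRdX
[2] P1: store L0 := 27 | P0:I, P1:M(27), P2:I, P3:I | bus: BusRdX
[3] P1: store L4 := 49 | P0:I, P1:M(49), P2:I, P3:I | bus: BusRdX
[4] P3: load  L2 | P0:S(20), P1:I, P2:I, P3:S(20) | bus: BusRd,Flush
[5] P3: store L3 := 66 | P0:I, P1:I, P2:I, P3:M(66) | bus: BusRdX
[6] P2: load  L3 | P0:I, P1:I, P2:S(66), P3:S(66) | bus: BusRd,Flush
[7] P2: load  L3 | P0:I, P1:I, P2:S(66), P3:S(66) | bus: none
[8] P3: store L0 := 46 | P0:I, P1:I, P2:I, P3:M(46) | bus: BusRdX,Flush
[9] P2: store L0 := 10 | P0:I, P1:I, P2:M(10), P3:I | bus: BusRdX,Flush
[10] P0: load  L2 | P0:S(20), P1:I, P2:I, P3:S(20) | bus: none
[11] P3: load  L3 | P0:I, P1:I, P2:S(66), P3:S(66) | bus: none
[12] P1: load  L3 | P0:I, P1:S(66), P2:S(66), P3:S(66) | bus: BusRd
[13] P2: store L3 := 35 | P0:I, P1:I, P2:M(35), P3:I | bus: BusUpgr
[14] P2: load  L3 | P0:I, P1:I, P2:M(35), P3:I | bus: none
[15] P3: load  L1 | P0:I, P1:I, P2:I, P3:E(40) | bus: BusRd
[16] P0: load  L4 | P0:S(49), P1:S(49), P2:I, P3:I | bus: BusRd,Flush
[17] P0: store L3 := 39 | P0:M(39), P1:I, P2:I, P3:I | bus: BusRdX,Flush
[18] P1: store L1 := 38 | P0:I, P1:M(38), P2:I, P3:I | bus: BusRdX
[19] P3: store L0 := 82 | P0:I, P1:I, P2:I, P3:M(82) | bus: BusRdX,Flush
[20] P1: store L2 := 13 | P0:I, P1:M(13), P2:I, P3:I | bus: BusRdX
[21] P3: load  L4 | P0:S(49), P1:S(49), P2:I, P3:S(49) | bus: BusRd
[22] P0: load  L2 | P0:S(13), P1:S(13), P2:I, P3:I | bus: BusRd,Flush
[23] P2: load  L0 | P0:I, P1:I, P2:S(82), P3:S(82) | bus: BusRd,Flush
[24] P1: store L1 := 27 | P0:I, P1:M(27), P2:I, P3:I | bus: none
[25] P3: store L2 := 81 | P0:I, P1:I, P2:I, P3:M(81) | bus: BusRdX
[26] P2: store L2 := 2 | P0:I, P1:I, P2:M(2), P3:I | bus: BusRdX,Flush

invalidations = 3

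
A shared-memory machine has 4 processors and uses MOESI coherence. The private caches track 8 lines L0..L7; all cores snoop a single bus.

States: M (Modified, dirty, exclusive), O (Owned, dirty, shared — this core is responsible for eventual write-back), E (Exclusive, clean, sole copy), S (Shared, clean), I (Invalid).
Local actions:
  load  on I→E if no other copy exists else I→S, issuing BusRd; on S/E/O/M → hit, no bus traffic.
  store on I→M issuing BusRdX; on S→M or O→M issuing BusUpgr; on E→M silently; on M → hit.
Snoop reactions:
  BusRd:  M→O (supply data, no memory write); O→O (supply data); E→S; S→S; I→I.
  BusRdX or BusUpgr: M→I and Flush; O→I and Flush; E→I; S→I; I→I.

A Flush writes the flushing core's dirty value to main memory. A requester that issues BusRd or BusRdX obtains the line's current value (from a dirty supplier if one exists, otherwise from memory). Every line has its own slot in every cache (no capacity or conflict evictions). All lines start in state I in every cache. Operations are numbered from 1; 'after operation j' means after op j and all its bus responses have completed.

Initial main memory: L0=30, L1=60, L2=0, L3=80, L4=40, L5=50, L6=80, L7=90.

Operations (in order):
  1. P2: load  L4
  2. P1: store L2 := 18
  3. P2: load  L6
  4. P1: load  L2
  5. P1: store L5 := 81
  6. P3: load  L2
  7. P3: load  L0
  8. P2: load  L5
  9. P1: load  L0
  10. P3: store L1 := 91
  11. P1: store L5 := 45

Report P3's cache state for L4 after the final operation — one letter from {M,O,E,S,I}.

state = I

  op1 P2: load  L4 → I/I/E/I on L4; bus BusRd; mem=40
  op2 P1: store L2 := 18 → I/M/I/I on L2; bus BusRdX; mem=0
  op3 P2: load  L6 → I/I/E/I on L6; bus BusRd; mem=80
  op4 P1: load  L2 → I/M/I/I on L2; bus (none); mem=0
  op5 P1: store L5 := 81 → I/M/I/I on L5; bus BusRdX; mem=50
  op6 P3: load  L2 → I/O/I/S on L2; bus BusRd; mem=0
  op7 P3: load  L0 → I/I/I/E on L0; bus BusRd; mem=30
  op8 P2: load  L5 → I/O/S/I on L5; bus BusRd; mem=50
  op9 P1: load  L0 → I/S/I/S on L0; bus BusRd; mem=30
  op10 P3: store L1 := 91 → I/I/I/M on L1; bus BusRdX; mem=60
  op11 P1: store L5 := 45 → I/M/I/I on L5; bus BusUpgr; mem=50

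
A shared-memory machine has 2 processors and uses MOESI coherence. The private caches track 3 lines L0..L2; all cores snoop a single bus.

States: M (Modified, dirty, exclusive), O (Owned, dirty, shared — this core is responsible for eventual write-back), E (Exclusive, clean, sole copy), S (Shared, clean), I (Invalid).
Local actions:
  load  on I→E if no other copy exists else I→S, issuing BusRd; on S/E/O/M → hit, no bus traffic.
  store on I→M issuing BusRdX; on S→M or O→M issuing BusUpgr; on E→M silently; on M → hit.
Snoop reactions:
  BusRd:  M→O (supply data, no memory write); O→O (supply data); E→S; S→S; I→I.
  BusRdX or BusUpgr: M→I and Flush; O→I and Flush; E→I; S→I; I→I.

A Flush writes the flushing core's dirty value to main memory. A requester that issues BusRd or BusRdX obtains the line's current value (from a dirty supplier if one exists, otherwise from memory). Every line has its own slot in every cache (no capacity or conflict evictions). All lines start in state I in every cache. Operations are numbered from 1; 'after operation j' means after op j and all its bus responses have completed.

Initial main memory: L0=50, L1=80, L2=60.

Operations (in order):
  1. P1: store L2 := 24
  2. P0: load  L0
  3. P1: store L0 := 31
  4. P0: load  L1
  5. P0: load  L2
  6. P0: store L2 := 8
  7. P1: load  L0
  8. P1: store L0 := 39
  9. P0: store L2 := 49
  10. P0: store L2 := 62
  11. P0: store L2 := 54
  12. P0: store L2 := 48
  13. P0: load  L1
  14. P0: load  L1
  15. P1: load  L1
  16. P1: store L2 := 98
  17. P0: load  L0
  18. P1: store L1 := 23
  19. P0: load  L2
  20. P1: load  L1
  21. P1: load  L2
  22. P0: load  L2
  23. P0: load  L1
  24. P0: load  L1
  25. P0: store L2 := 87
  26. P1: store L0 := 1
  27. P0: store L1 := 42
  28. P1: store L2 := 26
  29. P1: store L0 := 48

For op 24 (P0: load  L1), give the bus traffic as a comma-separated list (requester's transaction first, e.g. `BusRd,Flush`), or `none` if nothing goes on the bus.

[1] P1: store L2 := 24 | P0:I, P1:M(24) | bus: BusRdX
[2] P0: load  L0 | P0:E(50), P1:I | bus: BusRd
[3] P1: store L0 := 31 | P0:I, P1:M(31) | bus: BusRdX
[4] P0: load  L1 | P0:E(80), P1:I | bus: BusRd
[5] P0: load  L2 | P0:S(24), P1:O(24) | bus: BusRd
[6] P0: store L2 := 8 | P0:M(8), P1:I | bus: BusUpgr,Flush
[7] P1: load  L0 | P0:I, P1:M(31) | bus: none
[8] P1: store L0 := 39 | P0:I, P1:M(39) | bus: none
[9] P0: store L2 := 49 | P0:M(49), P1:I | bus: none
[10] P0: store L2 := 62 | P0:M(62), P1:I | bus: none
[11] P0: store L2 := 54 | P0:M(54), P1:I | bus: none
[12] P0: store L2 := 48 | P0:M(48), P1:I | bus: none
[13] P0: load  L1 | P0:E(80), P1:I | bus: none
[14] P0: load  L1 | P0:E(80), P1:I | bus: none
[15] P1: load  L1 | P0:S(80), P1:S(80) | bus: BusRd
[16] P1: store L2 := 98 | P0:I, P1:M(98) | bus: BusRdX,Flush
[17] P0: load  L0 | P0:S(39), P1:O(39) | bus: BusRd
[18] P1: store L1 := 23 | P0:I, P1:M(23) | bus: BusUpgr
[19] P0: load  L2 | P0:S(98), P1:O(98) | bus: BusRd
[20] P1: load  L1 | P0:I, P1:M(23) | bus: none
[21] P1: load  L2 | P0:S(98), P1:O(98) | bus: none
[22] P0: load  L2 | P0:S(98), P1:O(98) | bus: none
[23] P0: load  L1 | P0:S(23), P1:O(23) | bus: BusRd
[24] P0: load  L1 | P0:S(23), P1:O(23) | bus: none
[25] P0: store L2 := 87 | P0:M(87), P1:I | bus: BusUpgr,Flush
[26] P1: store L0 := 1 | P0:I, P1:M(1) | bus: BusUpgr
[27] P0: store L1 := 42 | P0:M(42), P1:I | bus: BusUpgr,Flush
[28] P1: store L2 := 26 | P0:I, P1:M(26) | bus: BusRdX,Flush
[29] P1: store L0 := 48 | P0:I, P1:M(48) | bus: none

bus = none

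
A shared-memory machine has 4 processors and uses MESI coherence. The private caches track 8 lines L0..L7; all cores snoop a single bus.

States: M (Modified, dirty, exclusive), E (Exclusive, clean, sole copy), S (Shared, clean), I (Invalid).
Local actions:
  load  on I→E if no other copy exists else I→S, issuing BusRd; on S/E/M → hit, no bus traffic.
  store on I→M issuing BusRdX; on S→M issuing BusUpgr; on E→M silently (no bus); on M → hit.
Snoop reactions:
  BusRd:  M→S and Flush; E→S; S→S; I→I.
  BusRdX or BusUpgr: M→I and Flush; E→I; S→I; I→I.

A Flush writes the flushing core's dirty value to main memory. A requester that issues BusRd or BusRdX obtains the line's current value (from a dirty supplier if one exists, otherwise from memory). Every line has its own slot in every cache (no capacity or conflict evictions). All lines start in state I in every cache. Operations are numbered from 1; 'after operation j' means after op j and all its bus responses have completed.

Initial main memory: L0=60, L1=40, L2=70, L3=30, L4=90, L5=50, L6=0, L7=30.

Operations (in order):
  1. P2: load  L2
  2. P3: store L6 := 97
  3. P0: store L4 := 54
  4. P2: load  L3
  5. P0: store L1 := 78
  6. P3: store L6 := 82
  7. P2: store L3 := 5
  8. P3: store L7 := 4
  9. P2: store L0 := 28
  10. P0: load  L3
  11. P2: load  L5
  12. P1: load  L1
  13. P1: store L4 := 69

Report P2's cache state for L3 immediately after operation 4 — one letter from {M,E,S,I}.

[1] P2: load  L2 | P0:I, P1:I, P2:E(70), P3:I | bus: BusRd
[2] P3: store L6 := 97 | P0:I, P1:I, P2:I, P3:M(97) | bus: BusRdX
[3] P0: store L4 := 54 | P0:M(54), P1:I, P2:I, P3:I | bus: BusRdX
[4] P2: load  L3 | P0:I, P1:I, P2:E(30), P3:I | bus: BusRd
[5] P0: store L1 := 78 | P0:M(78), P1:I, P2:I, P3:I | bus: BusRdX
[6] P3: store L6 := 82 | P0:I, P1:I, P2:I, P3:M(82) | bus: none
[7] P2: store L3 := 5 | P0:I, P1:I, P2:M(5), P3:I | bus: none
[8] P3: store L7 := 4 | P0:I, P1:I, P2:I, P3:M(4) | bus: BusRdX
[9] P2: store L0 := 28 | P0:I, P1:I, P2:M(28), P3:I | bus: BusRdX
[10] P0: load  L3 | P0:S(5), P1:I, P2:S(5), P3:I | bus: BusRd,Flush
[11] P2: load  L5 | P0:I, P1:I, P2:E(50), P3:I | bus: BusRd
[12] P1: load  L1 | P0:S(78), P1:S(78), P2:I, P3:I | bus: BusRd,Flush
[13] P1: store L4 := 69 | P0:I, P1:M(69), P2:I, P3:I | bus: BusRdX,Flush

state = E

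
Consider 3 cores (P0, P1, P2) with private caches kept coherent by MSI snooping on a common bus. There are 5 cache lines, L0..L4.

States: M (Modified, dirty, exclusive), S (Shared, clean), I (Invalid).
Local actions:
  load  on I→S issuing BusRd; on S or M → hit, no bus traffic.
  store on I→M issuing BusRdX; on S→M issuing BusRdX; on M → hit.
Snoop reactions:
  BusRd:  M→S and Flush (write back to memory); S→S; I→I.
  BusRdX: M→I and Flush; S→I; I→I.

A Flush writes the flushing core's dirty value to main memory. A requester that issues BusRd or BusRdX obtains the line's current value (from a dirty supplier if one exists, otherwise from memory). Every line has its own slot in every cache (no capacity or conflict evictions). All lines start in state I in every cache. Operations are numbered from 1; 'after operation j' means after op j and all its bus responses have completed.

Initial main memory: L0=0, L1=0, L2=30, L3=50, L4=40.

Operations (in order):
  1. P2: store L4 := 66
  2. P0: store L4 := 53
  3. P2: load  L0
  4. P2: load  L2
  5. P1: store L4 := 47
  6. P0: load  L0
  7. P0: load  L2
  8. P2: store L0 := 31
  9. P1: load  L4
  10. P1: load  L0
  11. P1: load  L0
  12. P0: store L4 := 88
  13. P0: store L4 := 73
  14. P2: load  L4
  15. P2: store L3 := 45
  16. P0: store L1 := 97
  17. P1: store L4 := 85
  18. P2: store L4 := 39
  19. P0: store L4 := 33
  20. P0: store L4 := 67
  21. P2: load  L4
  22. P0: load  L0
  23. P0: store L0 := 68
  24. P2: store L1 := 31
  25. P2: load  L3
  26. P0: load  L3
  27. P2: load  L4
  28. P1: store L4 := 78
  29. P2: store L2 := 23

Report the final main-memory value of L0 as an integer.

memory[L0] = 31

step 1: P2: store L4 := 66  ⟶  IIM  (L4)  txn=BusRdX  M[L4]=40
step 2: P0: store L4 := 53  ⟶  MII  (L4)  txn=BusRdX+Flush  M[L4]=66
step 3: P2: load  L0  ⟶  IIS  (L0)  txn=BusRd  M[L0]=0
step 4: P2: load  L2  ⟶  IIS  (L2)  txn=BusRd  M[L2]=30
step 5: P1: store L4 := 47  ⟶  IMI  (L4)  txn=BusRdX+Flush  M[L4]=53
step 6: P0: load  L0  ⟶  SIS  (L0)  txn=BusRd  M[L0]=0
step 7: P0: load  L2  ⟶  SIS  (L2)  txn=BusRd  M[L2]=30
step 8: P2: store L0 := 31  ⟶  IIM  (L0)  txn=BusRdX  M[L0]=0
step 9: P1: load  L4  ⟶  IMI  (L4)  txn=∅  M[L4]=53
step 10: P1: load  L0  ⟶  ISS  (L0)  txn=BusRd+Flush  M[L0]=31
step 11: P1: load  L0  ⟶  ISS  (L0)  txn=∅  M[L0]=31
step 12: P0: store L4 := 88  ⟶  MII  (L4)  txn=BusRdX+Flush  M[L4]=47
step 13: P0: store L4 := 73  ⟶  MII  (L4)  txn=∅  M[L4]=47
step 14: P2: load  L4  ⟶  SIS  (L4)  txn=BusRd+Flush  M[L4]=73
step 15: P2: store L3 := 45  ⟶  IIM  (L3)  txn=BusRdX  M[L3]=50
step 16: P0: store L1 := 97  ⟶  MII  (L1)  txn=BusRdX  M[L1]=0
step 17: P1: store L4 := 85  ⟶  IMI  (L4)  txn=BusRdX  M[L4]=73
step 18: P2: store L4 := 39  ⟶  IIM  (L4)  txn=BusRdX+Flush  M[L4]=85
step 19: P0: store L4 := 33  ⟶  MII  (L4)  txn=BusRdX+Flush  M[L4]=39
step 20: P0: store L4 := 67  ⟶  MII  (L4)  txn=∅  M[L4]=39
step 21: P2: load  L4  ⟶  SIS  (L4)  txn=BusRd+Flush  M[L4]=67
step 22: P0: load  L0  ⟶  SSS  (L0)  txn=BusRd  M[L0]=31
step 23: P0: store L0 := 68  ⟶  MII  (L0)  txn=BusRdX  M[L0]=31
step 24: P2: store L1 := 31  ⟶  IIM  (L1)  txn=BusRdX+Flush  M[L1]=97
step 25: P2: load  L3  ⟶  IIM  (L3)  txn=∅  M[L3]=50
step 26: P0: load  L3  ⟶  SIS  (L3)  txn=BusRd+Flush  M[L3]=45
step 27: P2: load  L4  ⟶  SIS  (L4)  txn=∅  M[L4]=67
step 28: P1: store L4 := 78  ⟶  IMI  (L4)  txn=BusRdX  M[L4]=67
step 29: P2: store L2 := 23  ⟶  IIM  (L2)  txn=BusRdX  M[L2]=30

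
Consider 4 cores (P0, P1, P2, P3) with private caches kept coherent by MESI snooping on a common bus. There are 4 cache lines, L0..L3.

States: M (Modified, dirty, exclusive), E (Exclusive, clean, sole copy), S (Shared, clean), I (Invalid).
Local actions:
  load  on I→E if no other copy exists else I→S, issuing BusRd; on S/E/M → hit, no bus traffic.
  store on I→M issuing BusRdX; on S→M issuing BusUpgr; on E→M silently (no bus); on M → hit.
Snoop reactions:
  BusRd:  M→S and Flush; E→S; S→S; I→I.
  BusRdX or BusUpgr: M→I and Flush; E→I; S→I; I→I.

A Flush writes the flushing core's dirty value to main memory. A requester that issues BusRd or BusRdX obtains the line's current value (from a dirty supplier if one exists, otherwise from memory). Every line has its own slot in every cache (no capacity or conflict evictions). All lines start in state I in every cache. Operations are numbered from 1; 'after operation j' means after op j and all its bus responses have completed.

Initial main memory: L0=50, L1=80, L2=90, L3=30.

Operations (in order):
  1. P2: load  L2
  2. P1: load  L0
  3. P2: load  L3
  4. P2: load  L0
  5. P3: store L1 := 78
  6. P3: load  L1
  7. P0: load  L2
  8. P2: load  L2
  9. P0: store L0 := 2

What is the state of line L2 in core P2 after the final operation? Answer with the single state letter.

state = S

[1] P2: load  L2 | P0:I, P1:I, P2:E(90), P3:I | bus: BusRd
[2] P1: load  L0 | P0:I, P1:E(50), P2:I, P3:I | bus: BusRd
[3] P2: load  L3 | P0:I, P1:I, P2:E(30), P3:I | bus: BusRd
[4] P2: load  L0 | P0:I, P1:S(50), P2:S(50), P3:I | bus: BusRd
[5] P3: store L1 := 78 | P0:I, P1:I, P2:I, P3:M(78) | bus: BusRdX
[6] P3: load  L1 | P0:I, P1:I, P2:I, P3:M(78) | bus: none
[7] P0: load  L2 | P0:S(90), P1:I, P2:S(90), P3:I | bus: BusRd
[8] P2: load  L2 | P0:S(90), P1:I, P2:S(90), P3:I | bus: none
[9] P0: store L0 := 2 | P0:M(2), P1:I, P2:I, P3:I | bus: BusRdX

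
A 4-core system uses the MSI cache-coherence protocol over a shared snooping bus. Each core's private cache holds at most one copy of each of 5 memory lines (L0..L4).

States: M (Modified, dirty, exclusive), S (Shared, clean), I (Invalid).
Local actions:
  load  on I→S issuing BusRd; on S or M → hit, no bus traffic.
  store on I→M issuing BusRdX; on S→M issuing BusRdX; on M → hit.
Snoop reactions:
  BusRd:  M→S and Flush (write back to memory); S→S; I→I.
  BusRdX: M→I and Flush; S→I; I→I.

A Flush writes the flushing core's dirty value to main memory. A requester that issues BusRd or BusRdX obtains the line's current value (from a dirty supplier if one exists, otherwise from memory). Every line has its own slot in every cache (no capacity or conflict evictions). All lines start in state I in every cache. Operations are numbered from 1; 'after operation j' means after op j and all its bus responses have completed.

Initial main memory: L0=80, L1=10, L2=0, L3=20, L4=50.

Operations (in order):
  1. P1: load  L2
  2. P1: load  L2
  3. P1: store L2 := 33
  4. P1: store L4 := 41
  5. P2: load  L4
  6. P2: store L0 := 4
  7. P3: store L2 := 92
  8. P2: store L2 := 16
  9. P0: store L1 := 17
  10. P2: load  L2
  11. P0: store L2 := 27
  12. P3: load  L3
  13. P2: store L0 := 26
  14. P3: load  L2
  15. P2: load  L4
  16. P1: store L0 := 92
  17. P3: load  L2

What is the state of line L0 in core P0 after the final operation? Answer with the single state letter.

state = I

[1] P1: load  L2 | P0:I, P1:S(0), P2:I, P3:I | bus: BusRd
[2] P1: load  L2 | P0:I, P1:S(0), P2:I, P3:I | bus: none
[3] P1: store L2 := 33 | P0:I, P1:M(33), P2:I, P3:I | bus: BusRdX
[4] P1: store L4 := 41 | P0:I, P1:M(41), P2:I, P3:I | bus: BusRdX
[5] P2: load  L4 | P0:I, P1:S(41), P2:S(41), P3:I | bus: BusRd,Flush
[6] P2: store L0 := 4 | P0:I, P1:I, P2:M(4), P3:I | bus: BusRdX
[7] P3: store L2 := 92 | P0:I, P1:I, P2:I, P3:M(92) | bus: BusRdX,Flush
[8] P2: store L2 := 16 | P0:I, P1:I, P2:M(16), P3:I | bus: BusRdX,Flush
[9] P0: store L1 := 17 | P0:M(17), P1:I, P2:I, P3:I | bus: BusRdX
[10] P2: load  L2 | P0:I, P1:I, P2:M(16), P3:I | bus: none
[11] P0: store L2 := 27 | P0:M(27), P1:I, P2:I, P3:I | bus: BusRdX,Flush
[12] P3: load  L3 | P0:I, P1:I, P2:I, P3:S(20) | bus: BusRd
[13] P2: store L0 := 26 | P0:I, P1:I, P2:M(26), P3:I | bus: none
[14] P3: load  L2 | P0:S(27), P1:I, P2:I, P3:S(27) | bus: BusRd,Flush
[15] P2: load  L4 | P0:I, P1:S(41), P2:S(41), P3:I | bus: none
[16] P1: store L0 := 92 | P0:I, P1:M(92), P2:I, P3:I | bus: BusRdX,Flush
[17] P3: load  L2 | P0:S(27), P1:I, P2:I, P3:S(27) | bus: none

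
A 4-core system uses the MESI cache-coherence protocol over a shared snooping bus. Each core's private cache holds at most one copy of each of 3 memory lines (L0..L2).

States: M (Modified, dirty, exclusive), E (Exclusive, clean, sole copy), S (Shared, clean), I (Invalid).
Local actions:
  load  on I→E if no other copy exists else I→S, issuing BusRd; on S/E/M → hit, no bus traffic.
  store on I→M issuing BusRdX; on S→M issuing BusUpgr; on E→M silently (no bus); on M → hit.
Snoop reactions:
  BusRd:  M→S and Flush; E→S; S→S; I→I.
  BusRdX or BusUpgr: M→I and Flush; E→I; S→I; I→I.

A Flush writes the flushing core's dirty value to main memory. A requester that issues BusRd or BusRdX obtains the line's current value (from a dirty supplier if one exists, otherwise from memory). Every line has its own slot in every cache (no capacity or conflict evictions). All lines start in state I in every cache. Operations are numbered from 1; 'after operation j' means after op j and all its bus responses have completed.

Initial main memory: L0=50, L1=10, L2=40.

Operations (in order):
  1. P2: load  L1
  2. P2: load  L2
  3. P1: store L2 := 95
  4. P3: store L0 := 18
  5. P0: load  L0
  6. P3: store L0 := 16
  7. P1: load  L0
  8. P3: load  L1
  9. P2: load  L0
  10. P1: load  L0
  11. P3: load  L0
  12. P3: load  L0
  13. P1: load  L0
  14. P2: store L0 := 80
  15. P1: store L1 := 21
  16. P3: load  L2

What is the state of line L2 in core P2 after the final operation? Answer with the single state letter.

1. P2: load  L1  bus=[BusRd]  L1: P0=I P1=I P2=E P3=I  mem[L1]=10
2. P2: load  L2  bus=[BusRd]  L2: P0=I P1=I P2=E P3=I  mem[L2]=40
3. P1: store L2 := 95  bus=[BusRdX]  L2: P0=I P1=M P2=I P3=I  mem[L2]=40
4. P3: store L0 := 18  bus=[BusRdX]  L0: P0=I P1=I P2=I P3=M  mem[L0]=50
5. P0: load  L0  bus=[BusRd,Flush]  L0: P0=S P1=I P2=I P3=S  mem[L0]=18
6. P3: store L0 := 16  bus=[BusUpgr]  L0: P0=I P1=I P2=I P3=M  mem[L0]=18
7. P1: load  L0  bus=[BusRd,Flush]  L0: P0=I P1=S P2=I P3=S  mem[L0]=16
8. P3: load  L1  bus=[BusRd]  L1: P0=I P1=I P2=S P3=S  mem[L1]=10
9. P2: load  L0  bus=[BusRd]  L0: P0=I P1=S P2=S P3=S  mem[L0]=16
10. P1: load  L0  bus=[-]  L0: P0=I P1=S P2=S P3=S  mem[L0]=16
11. P3: load  L0  bus=[-]  L0: P0=I P1=S P2=S P3=S  mem[L0]=16
12. P3: load  L0  bus=[-]  L0: P0=I P1=S P2=S P3=S  mem[L0]=16
13. P1: load  L0  bus=[-]  L0: P0=I P1=S P2=S P3=S  mem[L0]=16
14. P2: store L0 := 80  bus=[BusUpgr]  L0: P0=I P1=I P2=M P3=I  mem[L0]=16
15. P1: store L1 := 21  bus=[BusRdX]  L1: P0=I P1=M P2=I P3=I  mem[L1]=10
16. P3: load  L2  bus=[BusRd,Flush]  L2: P0=I P1=S P2=I P3=S  mem[L2]=95

state = I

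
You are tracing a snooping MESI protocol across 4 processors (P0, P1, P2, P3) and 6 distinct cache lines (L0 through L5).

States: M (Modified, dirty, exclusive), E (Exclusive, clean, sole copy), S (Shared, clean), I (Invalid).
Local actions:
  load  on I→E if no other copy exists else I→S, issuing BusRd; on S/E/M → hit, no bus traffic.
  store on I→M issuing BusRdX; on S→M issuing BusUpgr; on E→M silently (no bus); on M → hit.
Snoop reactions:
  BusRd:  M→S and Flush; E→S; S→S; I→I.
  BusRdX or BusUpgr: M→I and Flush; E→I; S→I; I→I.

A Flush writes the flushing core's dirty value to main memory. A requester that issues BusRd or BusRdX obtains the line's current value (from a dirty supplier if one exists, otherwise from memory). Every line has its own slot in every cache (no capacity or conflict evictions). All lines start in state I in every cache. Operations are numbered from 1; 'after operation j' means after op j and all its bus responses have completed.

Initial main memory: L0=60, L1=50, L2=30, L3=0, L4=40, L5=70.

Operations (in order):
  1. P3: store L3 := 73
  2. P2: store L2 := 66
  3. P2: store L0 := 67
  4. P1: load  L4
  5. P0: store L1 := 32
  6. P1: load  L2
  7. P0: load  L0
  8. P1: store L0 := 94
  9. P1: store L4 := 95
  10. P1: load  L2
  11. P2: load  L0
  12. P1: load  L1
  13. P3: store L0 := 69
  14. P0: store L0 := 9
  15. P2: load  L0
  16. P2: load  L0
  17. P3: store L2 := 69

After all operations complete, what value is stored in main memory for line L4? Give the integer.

memory[L4] = 40

  op1 P3: store L3 := 73 → I/I/I/M on L3; bus BusRdX; mem=0
  op2 P2: store L2 := 66 → I/I/M/I on L2; bus BusRdX; mem=30
  op3 P2: store L0 := 67 → I/I/M/I on L0; bus BusRdX; mem=60
  op4 P1: load  L4 → I/E/I/I on L4; bus BusRd; mem=40
  op5 P0: store L1 := 32 → M/I/I/I on L1; bus BusRdX; mem=50
  op6 P1: load  L2 → I/S/S/I on L2; bus BusRd Flush; mem=66
  op7 P0: load  L0 → S/I/S/I on L0; bus BusRd Flush; mem=67
  op8 P1: store L0 := 94 → I/M/I/I on L0; bus BusRdX; mem=67
  op9 P1: store L4 := 95 → I/M/I/I on L4; bus (none); mem=40
  op10 P1: load  L2 → I/S/S/I on L2; bus (none); mem=66
  op11 P2: load  L0 → I/S/S/I on L0; bus BusRd Flush; mem=94
  op12 P1: load  L1 → S/S/I/I on L1; bus BusRd Flush; mem=32
  op13 P3: store L0 := 69 → I/I/I/M on L0; bus BusRdX; mem=94
  op14 P0: store L0 := 9 → M/I/I/I on L0; bus BusRdX Flush; mem=69
  op15 P2: load  L0 → S/I/S/I on L0; bus BusRd Flush; mem=9
  op16 P2: load  L0 → S/I/S/I on L0; bus (none); mem=9
  op17 P3: store L2 := 69 → I/I/I/M on L2; bus BusRdX; mem=66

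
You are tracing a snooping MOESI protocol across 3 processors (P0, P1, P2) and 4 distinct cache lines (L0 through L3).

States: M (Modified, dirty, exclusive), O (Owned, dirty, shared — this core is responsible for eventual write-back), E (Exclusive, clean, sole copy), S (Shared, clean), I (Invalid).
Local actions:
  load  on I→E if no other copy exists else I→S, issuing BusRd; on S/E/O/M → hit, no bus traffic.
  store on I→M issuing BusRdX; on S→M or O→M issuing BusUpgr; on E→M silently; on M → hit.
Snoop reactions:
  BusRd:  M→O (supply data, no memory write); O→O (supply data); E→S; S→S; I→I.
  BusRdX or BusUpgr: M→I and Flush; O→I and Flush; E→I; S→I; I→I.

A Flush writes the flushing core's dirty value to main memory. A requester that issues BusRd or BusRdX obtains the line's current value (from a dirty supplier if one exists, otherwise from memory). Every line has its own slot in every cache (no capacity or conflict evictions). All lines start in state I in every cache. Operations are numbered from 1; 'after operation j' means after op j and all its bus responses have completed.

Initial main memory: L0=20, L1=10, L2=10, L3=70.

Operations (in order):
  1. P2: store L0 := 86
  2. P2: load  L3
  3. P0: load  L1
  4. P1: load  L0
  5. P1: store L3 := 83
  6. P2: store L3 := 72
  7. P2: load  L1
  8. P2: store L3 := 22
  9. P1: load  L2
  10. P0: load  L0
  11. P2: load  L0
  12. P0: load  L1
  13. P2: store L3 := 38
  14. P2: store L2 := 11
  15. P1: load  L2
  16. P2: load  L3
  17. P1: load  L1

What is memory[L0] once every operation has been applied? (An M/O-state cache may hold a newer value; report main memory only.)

step 1: P2: store L0 := 86  ⟶  IIM  (L0)  txn=BusRdX  M[L0]=20
step 2: P2: load  L3  ⟶  IIE  (L3)  txn=BusRd  M[L3]=70
step 3: P0: load  L1  ⟶  EII  (L1)  txn=BusRd  M[L1]=10
step 4: P1: load  L0  ⟶  ISO  (L0)  txn=BusRd  M[L0]=20
step 5: P1: store L3 := 83  ⟶  IMI  (L3)  txn=BusRdX  M[L3]=70
step 6: P2: store L3 := 72  ⟶  IIM  (L3)  txn=BusRdX+Flush  M[L3]=83
step 7: P2: load  L1  ⟶  SIS  (L1)  txn=BusRd  M[L1]=10
step 8: P2: store L3 := 22  ⟶  IIM  (L3)  txn=∅  M[L3]=83
step 9: P1: load  L2  ⟶  IEI  (L2)  txn=BusRd  M[L2]=10
step 10: P0: load  L0  ⟶  SSO  (L0)  txn=BusRd  M[L0]=20
step 11: P2: load  L0  ⟶  SSO  (L0)  txn=∅  M[L0]=20
step 12: P0: load  L1  ⟶  SIS  (L1)  txn=∅  M[L1]=10
step 13: P2: store L3 := 38  ⟶  IIM  (L3)  txn=∅  M[L3]=83
step 14: P2: store L2 := 11  ⟶  IIM  (L2)  txn=BusRdX  M[L2]=10
step 15: P1: load  L2  ⟶  ISO  (L2)  txn=BusRd  M[L2]=10
step 16: P2: load  L3  ⟶  IIM  (L3)  txn=∅  M[L3]=83
step 17: P1: load  L1  ⟶  SSS  (L1)  txn=BusRd  M[L1]=10

memory[L0] = 20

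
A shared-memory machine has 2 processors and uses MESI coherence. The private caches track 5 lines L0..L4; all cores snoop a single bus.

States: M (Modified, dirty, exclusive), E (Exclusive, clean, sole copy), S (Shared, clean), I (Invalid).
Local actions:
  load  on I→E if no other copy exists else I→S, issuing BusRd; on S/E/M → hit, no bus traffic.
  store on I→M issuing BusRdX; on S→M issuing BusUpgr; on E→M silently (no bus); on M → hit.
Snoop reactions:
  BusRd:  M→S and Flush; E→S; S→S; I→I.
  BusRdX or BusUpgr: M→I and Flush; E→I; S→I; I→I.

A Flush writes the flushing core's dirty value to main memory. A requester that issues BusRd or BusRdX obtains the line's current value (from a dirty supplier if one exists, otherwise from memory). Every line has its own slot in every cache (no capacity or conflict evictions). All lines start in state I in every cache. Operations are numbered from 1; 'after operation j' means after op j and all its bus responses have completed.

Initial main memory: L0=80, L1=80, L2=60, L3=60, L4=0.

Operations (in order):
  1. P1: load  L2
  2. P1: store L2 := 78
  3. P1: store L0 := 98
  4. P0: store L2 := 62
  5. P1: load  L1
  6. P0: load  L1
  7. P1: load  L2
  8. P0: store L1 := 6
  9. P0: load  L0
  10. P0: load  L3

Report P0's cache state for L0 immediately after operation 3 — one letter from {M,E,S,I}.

1. P1: load  L2  bus=[BusRd]  L2: P0=I P1=E  mem[L2]=60
2. P1: store L2 := 78  bus=[-]  L2: P0=I P1=M  mem[L2]=60
3. P1: store L0 := 98  bus=[BusRdX]  L0: P0=I P1=M  mem[L0]=80
4. P0: store L2 := 62  bus=[BusRdX,Flush]  L2: P0=M P1=I  mem[L2]=78
5. P1: load  L1  bus=[BusRd]  L1: P0=I P1=E  mem[L1]=80
6. P0: load  L1  bus=[BusRd]  L1: P0=S P1=S  mem[L1]=80
7. P1: load  L2  bus=[BusRd,Flush]  L2: P0=S P1=S  mem[L2]=62
8. P0: store L1 := 6  bus=[BusUpgr]  L1: P0=M P1=I  mem[L1]=80
9. P0: load  L0  bus=[BusRd,Flush]  L0: P0=S P1=S  mem[L0]=98
10. P0: load  L3  bus=[BusRd]  L3: P0=E P1=I  mem[L3]=60

state = I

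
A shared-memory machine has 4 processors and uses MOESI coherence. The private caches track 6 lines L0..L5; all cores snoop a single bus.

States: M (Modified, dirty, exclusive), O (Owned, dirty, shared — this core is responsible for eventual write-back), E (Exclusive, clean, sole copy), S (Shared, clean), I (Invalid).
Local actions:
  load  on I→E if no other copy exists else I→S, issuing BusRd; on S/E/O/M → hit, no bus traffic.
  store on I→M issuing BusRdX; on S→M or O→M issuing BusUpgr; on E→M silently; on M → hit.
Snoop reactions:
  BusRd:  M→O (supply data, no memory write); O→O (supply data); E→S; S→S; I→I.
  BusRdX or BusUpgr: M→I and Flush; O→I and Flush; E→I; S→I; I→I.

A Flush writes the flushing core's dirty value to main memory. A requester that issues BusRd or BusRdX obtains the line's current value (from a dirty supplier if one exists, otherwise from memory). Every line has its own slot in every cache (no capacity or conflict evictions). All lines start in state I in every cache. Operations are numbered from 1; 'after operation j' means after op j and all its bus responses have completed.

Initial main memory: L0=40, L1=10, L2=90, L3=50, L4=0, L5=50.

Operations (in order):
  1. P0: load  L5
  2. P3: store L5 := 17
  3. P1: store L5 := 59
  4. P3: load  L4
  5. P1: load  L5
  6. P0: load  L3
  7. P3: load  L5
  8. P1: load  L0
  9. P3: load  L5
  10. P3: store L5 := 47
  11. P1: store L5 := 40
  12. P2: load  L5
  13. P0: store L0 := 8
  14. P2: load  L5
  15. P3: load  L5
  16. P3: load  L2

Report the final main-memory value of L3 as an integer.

memory[L3] = 50

step 1: P0: load  L5  ⟶  EIII  (L5)  txn=BusRd  M[L5]=50
step 2: P3: store L5 := 17  ⟶  IIIM  (L5)  txn=BusRdX  M[L5]=50
step 3: P1: store L5 := 59  ⟶  IMII  (L5)  txn=BusRdX+Flush  M[L5]=17
step 4: P3: load  L4  ⟶  IIIE  (L4)  txn=BusRd  M[L4]=0
step 5: P1: load  L5  ⟶  IMII  (L5)  txn=∅  M[L5]=17
step 6: P0: load  L3  ⟶  EIII  (L3)  txn=BusRd  M[L3]=50
step 7: P3: load  L5  ⟶  IOIS  (L5)  txn=BusRd  M[L5]=17
step 8: P1: load  L0  ⟶  IEII  (L0)  txn=BusRd  M[L0]=40
step 9: P3: load  L5  ⟶  IOIS  (L5)  txn=∅  M[L5]=17
step 10: P3: store L5 := 47  ⟶  IIIM  (L5)  txn=BusUpgr+Flush  M[L5]=59
step 11: P1: store L5 := 40  ⟶  IMII  (L5)  txn=BusRdX+Flush  M[L5]=47
step 12: P2: load  L5  ⟶  IOSI  (L5)  txn=BusRd  M[L5]=47
step 13: P0: store L0 := 8  ⟶  MIII  (L0)  txn=BusRdX  M[L0]=40
step 14: P2: load  L5  ⟶  IOSI  (L5)  txn=∅  M[L5]=47
step 15: P3: load  L5  ⟶  IOSS  (L5)  txn=BusRd  M[L5]=47
step 16: P3: load  L2  ⟶  IIIE  (L2)  txn=BusRd  M[L2]=90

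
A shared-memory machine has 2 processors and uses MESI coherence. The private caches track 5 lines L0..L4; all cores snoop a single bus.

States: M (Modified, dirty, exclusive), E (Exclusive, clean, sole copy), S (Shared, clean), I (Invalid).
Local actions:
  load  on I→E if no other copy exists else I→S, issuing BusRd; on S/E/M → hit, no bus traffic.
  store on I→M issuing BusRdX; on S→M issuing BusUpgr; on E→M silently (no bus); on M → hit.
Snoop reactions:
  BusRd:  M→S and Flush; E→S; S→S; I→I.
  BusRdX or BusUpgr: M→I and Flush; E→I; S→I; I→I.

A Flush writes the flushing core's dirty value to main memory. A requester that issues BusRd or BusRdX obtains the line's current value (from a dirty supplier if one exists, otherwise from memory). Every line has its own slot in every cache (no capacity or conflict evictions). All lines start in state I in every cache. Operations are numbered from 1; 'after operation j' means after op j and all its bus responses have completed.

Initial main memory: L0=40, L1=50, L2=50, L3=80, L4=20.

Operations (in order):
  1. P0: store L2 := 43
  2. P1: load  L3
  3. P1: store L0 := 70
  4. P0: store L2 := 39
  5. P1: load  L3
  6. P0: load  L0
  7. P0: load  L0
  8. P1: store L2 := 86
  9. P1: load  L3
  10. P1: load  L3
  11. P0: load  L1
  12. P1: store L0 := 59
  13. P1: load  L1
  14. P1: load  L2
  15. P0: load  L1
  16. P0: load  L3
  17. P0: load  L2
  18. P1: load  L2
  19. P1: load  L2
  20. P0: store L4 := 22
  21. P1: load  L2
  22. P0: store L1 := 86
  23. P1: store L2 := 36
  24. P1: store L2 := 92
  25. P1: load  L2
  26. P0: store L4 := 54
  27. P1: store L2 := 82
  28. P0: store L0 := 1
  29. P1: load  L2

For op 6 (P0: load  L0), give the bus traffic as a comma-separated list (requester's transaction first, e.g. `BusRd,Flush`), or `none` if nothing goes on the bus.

[1] P0: store L2 := 43 | P0:M(43), P1:I | bus: BusRdX
[2] P1: load  L3 | P0:I, P1:E(80) | bus: BusRd
[3] P1: store L0 := 70 | P0:I, P1:M(70) | bus: BusRdX
[4] P0: store L2 := 39 | P0:M(39), P1:I | bus: none
[5] P1: load  L3 | P0:I, P1:E(80) | bus: none
[6] P0: load  L0 | P0:S(70), P1:S(70) | bus: BusRd,Flush
[7] P0: load  L0 | P0:S(70), P1:S(70) | bus: none
[8] P1: store L2 := 86 | P0:I, P1:M(86) | bus: BusRdX,Flush
[9] P1: load  L3 | P0:I, P1:E(80) | bus: none
[10] P1: load  L3 | P0:I, P1:E(80) | bus: none
[11] P0: load  L1 | P0:E(50), P1:I | bus: BusRd
[12] P1: store L0 := 59 | P0:I, P1:M(59) | bus: BusUpgr
[13] P1: load  L1 | P0:S(50), P1:S(50) | bus: BusRd
[14] P1: load  L2 | P0:I, P1:M(86) | bus: none
[15] P0: load  L1 | P0:S(50), P1:S(50) | bus: none
[16] P0: load  L3 | P0:S(80), P1:S(80) | bus: BusRd
[17] P0: load  L2 | P0:S(86), P1:S(86) | bus: BusRd,Flush
[18] P1: load  L2 | P0:S(86), P1:S(86) | bus: none
[19] P1: load  L2 | P0:S(86), P1:S(86) | bus: none
[20] P0: store L4 := 22 | P0:M(22), P1:I | bus: BusRdX
[21] P1: load  L2 | P0:S(86), P1:S(86) | bus: none
[22] P0: store L1 := 86 | P0:M(86), P1:I | bus: BusUpgr
[23] P1: store L2 := 36 | P0:I, P1:M(36) | bus: BusUpgr
[24] P1: store L2 := 92 | P0:I, P1:M(92) | bus: none
[25] P1: load  L2 | P0:I, P1:M(92) | bus: none
[26] P0: store L4 := 54 | P0:M(54), P1:I | bus: none
[27] P1: store L2 := 82 | P0:I, P1:M(82) | bus: none
[28] P0: store L0 := 1 | P0:M(1), P1:I | bus: BusRdX,Flush
[29] P1: load  L2 | P0:I, P1:M(82) | bus: none

bus = BusRd,Flush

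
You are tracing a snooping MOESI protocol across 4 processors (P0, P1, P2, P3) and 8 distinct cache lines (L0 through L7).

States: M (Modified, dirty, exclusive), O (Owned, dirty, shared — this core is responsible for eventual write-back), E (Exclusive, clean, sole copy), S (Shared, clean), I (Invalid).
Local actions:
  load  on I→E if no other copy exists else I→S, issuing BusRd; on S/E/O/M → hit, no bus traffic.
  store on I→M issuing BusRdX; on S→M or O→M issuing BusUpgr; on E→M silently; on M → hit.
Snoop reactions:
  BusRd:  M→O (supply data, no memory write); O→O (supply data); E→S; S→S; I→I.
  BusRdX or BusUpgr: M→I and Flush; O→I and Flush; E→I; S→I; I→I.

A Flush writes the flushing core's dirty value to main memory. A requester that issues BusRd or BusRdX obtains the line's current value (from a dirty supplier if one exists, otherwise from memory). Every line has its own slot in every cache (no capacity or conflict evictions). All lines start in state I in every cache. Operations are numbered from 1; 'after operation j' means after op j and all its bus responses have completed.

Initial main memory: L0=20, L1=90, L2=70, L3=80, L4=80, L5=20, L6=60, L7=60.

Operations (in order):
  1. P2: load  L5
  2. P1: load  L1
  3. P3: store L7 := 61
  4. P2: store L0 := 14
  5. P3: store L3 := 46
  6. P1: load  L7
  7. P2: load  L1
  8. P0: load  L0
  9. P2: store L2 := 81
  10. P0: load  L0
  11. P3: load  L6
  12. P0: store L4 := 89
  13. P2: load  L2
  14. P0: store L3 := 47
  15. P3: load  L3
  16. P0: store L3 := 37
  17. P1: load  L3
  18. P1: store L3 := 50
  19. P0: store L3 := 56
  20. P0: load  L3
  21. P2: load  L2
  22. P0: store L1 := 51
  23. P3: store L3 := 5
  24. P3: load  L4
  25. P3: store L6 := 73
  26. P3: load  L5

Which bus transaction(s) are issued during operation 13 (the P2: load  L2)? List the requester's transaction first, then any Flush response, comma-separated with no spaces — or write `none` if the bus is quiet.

  op1 P2: load  L5 → I/I/E/I on L5; bus BusRd; mem=20
  op2 P1: load  L1 → I/E/I/I on L1; bus BusRd; mem=90
  op3 P3: store L7 := 61 → I/I/I/M on L7; bus BusRdX; mem=60
  op4 P2: store L0 := 14 → I/I/M/I on L0; bus BusRdX; mem=20
  op5 P3: store L3 := 46 → I/I/I/M on L3; bus BusRdX; mem=80
  op6 P1: load  L7 → I/S/I/O on L7; bus BusRd; mem=60
  op7 P2: load  L1 → I/S/S/I on L1; bus BusRd; mem=90
  op8 P0: load  L0 → S/I/O/I on L0; bus BusRd; mem=20
  op9 P2: store L2 := 81 → I/I/M/I on L2; bus BusRdX; mem=70
  op10 P0: load  L0 → S/I/O/I on L0; bus (none); mem=20
  op11 P3: load  L6 → I/I/I/E on L6; bus BusRd; mem=60
  op12 P0: store L4 := 89 → M/I/I/I on L4; bus BusRdX; mem=80
  op13 P2: load  L2 → I/I/M/I on L2; bus (none); mem=70
  op14 P0: store L3 := 47 → M/I/I/I on L3; bus BusRdX Flush; mem=46
  op15 P3: load  L3 → O/I/I/S on L3; bus BusRd; mem=46
  op16 P0: store L3 := 37 → M/I/I/I on L3; bus BusUpgr; mem=46
  op17 P1: load  L3 → O/S/I/I on L3; bus BusRd; mem=46
  op18 P1: store L3 := 50 → I/M/I/I on L3; bus BusUpgr Flush; mem=37
  op19 P0: store L3 := 56 → M/I/I/I on L3; bus BusRdX Flush; mem=50
  op20 P0: load  L3 → M/I/I/I on L3; bus (none); mem=50
  op21 P2: load  L2 → I/I/M/I on L2; bus (none); mem=70
  op22 P0: store L1 := 51 → M/I/I/I on L1; bus BusRdX; mem=90
  op23 P3: store L3 := 5 → I/I/I/M on L3; bus BusRdX Flush; mem=56
  op24 P3: load  L4 → O/I/I/S on L4; bus BusRd; mem=80
  op25 P3: store L6 := 73 → I/I/I/M on L6; bus (none); mem=60
  op26 P3: load  L5 → I/I/S/S on L5; bus BusRd; mem=20

bus = none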